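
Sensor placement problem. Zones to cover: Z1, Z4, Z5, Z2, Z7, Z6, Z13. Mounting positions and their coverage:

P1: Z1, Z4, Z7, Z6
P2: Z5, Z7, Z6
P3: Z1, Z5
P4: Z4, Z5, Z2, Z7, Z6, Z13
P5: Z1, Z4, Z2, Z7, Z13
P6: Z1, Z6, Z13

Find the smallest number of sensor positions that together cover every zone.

P1, P4 together cover {Z1, Z4, Z5, Z2, Z7, Z6, Z13} — every zone.
No single sensor position contains all 7 zones, so 2 is optimal.

2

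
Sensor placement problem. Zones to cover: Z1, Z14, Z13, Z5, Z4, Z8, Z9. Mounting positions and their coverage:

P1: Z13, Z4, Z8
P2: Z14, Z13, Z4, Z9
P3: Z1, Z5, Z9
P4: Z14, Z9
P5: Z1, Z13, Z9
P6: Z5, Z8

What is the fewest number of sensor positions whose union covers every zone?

3

P1, P2, P3 together cover {Z1, Z14, Z13, Z5, Z4, Z8, Z9} — every zone.
No 2 of the 6 sensor positions cover everything (all 15 pairs fall short), so 3 is minimum.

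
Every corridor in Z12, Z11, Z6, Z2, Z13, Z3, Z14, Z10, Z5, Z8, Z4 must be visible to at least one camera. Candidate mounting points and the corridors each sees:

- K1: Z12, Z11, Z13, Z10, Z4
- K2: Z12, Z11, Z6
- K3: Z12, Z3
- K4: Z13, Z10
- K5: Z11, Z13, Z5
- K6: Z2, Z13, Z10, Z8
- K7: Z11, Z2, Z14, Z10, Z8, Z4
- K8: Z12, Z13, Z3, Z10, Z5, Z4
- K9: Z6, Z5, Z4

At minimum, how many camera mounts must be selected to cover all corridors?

3

K2, K7, K8 together cover {Z12, Z11, Z6, Z2, Z13, Z3, Z14, Z10, Z5, Z8, Z4} — every corridor.
No 2 of the 9 camera mounts cover everything (all 36 pairs fall short), so 3 is minimum.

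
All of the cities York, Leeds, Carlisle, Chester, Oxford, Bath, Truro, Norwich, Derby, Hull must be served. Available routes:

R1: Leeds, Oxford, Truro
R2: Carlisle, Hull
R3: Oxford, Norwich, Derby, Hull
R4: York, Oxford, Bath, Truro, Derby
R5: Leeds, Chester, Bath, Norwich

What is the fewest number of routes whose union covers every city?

R2, R4, R5 together cover {York, Leeds, Carlisle, Chester, Oxford, Bath, Truro, Norwich, Derby, Hull} — every city.
No 2 of the 5 routes cover everything (all 10 pairs fall short), so 3 is minimum.

3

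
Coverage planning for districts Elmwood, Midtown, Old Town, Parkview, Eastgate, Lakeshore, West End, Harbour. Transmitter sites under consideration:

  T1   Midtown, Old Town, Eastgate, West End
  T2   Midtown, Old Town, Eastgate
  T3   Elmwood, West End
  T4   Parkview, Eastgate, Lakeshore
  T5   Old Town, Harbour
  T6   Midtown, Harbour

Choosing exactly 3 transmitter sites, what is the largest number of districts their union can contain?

7

Choosing T1, T3, T4 covers {Elmwood, Midtown, Old Town, Parkview, Eastgate, Lakeshore, West End} — 7 districts.
No choice of 3 transmitter sites does better; here Harbour is left uncovered.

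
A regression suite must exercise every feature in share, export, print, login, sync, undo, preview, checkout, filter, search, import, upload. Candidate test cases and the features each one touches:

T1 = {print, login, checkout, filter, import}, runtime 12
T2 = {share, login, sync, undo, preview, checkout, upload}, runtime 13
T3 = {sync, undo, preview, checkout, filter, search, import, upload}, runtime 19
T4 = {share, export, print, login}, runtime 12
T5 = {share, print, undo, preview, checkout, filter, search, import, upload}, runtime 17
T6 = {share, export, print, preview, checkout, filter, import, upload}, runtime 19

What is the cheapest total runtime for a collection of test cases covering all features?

T3, T4 cover every feature at runtime 19 + 12 = 31.
Any cover uses at least 2 test cases; among all covering selections none totals below 31.

31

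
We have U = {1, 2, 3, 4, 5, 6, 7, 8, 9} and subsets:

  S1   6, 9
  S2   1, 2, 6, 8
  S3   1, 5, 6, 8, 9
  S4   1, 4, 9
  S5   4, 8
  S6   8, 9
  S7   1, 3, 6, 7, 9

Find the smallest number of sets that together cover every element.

4

S2, S3, S4, S7 together cover {1, 2, 3, 4, 5, 6, 7, 8, 9} — every element.
No 3 of the 7 sets cover everything (all 35 triples fall short), so 4 is minimum.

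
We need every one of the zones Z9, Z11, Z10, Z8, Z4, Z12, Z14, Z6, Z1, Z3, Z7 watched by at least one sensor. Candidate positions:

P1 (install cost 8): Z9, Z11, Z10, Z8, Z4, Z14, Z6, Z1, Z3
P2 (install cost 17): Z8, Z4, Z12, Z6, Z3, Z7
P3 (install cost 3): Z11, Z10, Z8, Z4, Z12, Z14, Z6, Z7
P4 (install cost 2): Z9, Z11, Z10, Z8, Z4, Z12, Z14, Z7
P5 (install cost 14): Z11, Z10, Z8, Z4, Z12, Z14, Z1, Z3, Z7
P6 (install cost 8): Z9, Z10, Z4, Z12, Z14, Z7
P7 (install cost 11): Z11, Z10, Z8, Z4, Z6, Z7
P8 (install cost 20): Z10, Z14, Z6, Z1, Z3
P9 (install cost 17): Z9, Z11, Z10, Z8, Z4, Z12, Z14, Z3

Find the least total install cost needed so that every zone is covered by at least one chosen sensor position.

P1, P4 cover every zone at install cost 8 + 2 = 10.
Any cover uses at least 2 sensor positions; among all covering selections none totals below 10.

10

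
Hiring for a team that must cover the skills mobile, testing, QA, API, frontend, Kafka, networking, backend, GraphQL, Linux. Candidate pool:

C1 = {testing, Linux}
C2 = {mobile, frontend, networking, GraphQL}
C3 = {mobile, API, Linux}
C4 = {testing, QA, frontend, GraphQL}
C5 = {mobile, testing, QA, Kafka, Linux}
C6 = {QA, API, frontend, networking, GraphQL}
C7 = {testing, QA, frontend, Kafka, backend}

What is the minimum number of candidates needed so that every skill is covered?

3

C2, C3, C7 together cover {mobile, testing, QA, API, frontend, Kafka, networking, backend, GraphQL, Linux} — every skill.
No 2 of the 7 candidates cover everything (all 21 pairs fall short), so 3 is minimum.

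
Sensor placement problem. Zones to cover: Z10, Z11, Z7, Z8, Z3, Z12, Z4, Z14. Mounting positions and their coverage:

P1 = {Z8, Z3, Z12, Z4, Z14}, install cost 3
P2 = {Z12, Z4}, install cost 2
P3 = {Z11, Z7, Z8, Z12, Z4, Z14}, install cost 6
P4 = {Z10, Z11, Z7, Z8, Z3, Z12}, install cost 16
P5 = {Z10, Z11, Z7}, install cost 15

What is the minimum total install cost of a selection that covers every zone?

18

P1, P5 cover every zone at install cost 3 + 15 = 18.
Any cover uses at least 2 sensor positions; among all covering selections none totals below 18.
Greedy by coverage-per-install cost would pick P1, P3, P5 for 24 — worse than the optimum 18.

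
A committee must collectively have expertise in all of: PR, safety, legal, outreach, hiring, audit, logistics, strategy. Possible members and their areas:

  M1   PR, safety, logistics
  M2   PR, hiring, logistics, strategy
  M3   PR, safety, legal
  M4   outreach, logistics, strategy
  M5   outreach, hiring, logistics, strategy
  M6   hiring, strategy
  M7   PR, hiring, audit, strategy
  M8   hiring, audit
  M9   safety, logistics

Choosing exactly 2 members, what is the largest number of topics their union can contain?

7

Choosing M3, M5 covers {PR, safety, legal, outreach, hiring, logistics, strategy} — 7 topics.
No choice of 2 members does better; here audit is left uncovered.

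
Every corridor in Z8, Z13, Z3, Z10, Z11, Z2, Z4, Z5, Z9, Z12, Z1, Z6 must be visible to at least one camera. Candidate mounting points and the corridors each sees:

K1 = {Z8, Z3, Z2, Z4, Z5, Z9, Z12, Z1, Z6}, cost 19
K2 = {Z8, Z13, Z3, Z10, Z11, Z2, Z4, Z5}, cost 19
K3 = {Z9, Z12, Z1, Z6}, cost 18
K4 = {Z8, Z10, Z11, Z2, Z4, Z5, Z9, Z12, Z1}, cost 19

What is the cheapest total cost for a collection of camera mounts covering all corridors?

K2, K3 cover every corridor at cost 19 + 18 = 37.
Any cover uses at least 2 camera mounts; among all covering selections none totals below 37.

37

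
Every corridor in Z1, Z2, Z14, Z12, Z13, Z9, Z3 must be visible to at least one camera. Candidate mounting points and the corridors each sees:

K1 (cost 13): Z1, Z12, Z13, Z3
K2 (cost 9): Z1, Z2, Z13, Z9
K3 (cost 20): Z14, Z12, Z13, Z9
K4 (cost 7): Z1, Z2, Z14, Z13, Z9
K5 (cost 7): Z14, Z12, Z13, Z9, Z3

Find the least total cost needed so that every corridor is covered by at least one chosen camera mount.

14

K4, K5 cover every corridor at cost 7 + 7 = 14.
Any cover uses at least 2 camera mounts; among all covering selections none totals below 14.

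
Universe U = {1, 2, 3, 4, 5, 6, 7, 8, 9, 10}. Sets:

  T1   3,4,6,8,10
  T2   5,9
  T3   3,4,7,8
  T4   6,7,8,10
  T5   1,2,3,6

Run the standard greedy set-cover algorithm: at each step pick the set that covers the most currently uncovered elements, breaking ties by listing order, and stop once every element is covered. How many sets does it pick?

4

Pick 1: T1 covers 5 new elements (3, 4, 6, 8, 10).
Pick 2: T2 covers 2 new elements (5, 9).
Pick 3: T5 covers 2 new elements (1, 2).
Pick 4: T3 covers 1 new elements (7).
Greedy uses 4 sets.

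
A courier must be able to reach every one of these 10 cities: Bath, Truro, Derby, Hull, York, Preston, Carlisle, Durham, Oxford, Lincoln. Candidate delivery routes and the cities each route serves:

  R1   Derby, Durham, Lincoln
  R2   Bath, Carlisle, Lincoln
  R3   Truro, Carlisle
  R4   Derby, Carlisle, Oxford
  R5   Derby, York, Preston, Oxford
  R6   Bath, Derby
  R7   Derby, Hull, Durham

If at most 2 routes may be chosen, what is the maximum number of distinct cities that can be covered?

7

Choosing R2, R5 covers {Bath, Derby, York, Preston, Carlisle, Oxford, Lincoln} — 7 cities.
No choice of 2 routes does better; here Truro, Hull, Durham are left uncovered.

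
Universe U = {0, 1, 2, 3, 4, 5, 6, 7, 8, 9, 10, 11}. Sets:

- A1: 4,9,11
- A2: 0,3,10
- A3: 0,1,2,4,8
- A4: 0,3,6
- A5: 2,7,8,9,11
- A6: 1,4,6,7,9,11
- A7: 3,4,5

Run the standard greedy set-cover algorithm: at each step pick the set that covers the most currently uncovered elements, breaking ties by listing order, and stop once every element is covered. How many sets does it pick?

4

Pick 1: A6 covers 6 new elements (1, 4, 6, 7, 9, 11).
Pick 2: A2 covers 3 new elements (0, 3, 10).
Pick 3: A3 covers 2 new elements (2, 8).
Pick 4: A7 covers 1 new elements (5).
Greedy uses 4 sets.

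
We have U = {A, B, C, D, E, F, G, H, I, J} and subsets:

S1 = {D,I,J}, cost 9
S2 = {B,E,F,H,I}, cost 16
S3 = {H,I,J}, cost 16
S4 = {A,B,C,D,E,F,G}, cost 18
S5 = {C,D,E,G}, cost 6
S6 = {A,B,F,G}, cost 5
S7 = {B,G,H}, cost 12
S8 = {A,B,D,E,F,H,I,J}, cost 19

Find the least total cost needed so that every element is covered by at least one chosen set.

S5, S8 cover every element at cost 6 + 19 = 25.
Any cover uses at least 2 sets; among all covering selections none totals below 25.
Greedy by coverage-per-cost would pick S6, S5, S1, S7 for 32 — worse than the optimum 25.

25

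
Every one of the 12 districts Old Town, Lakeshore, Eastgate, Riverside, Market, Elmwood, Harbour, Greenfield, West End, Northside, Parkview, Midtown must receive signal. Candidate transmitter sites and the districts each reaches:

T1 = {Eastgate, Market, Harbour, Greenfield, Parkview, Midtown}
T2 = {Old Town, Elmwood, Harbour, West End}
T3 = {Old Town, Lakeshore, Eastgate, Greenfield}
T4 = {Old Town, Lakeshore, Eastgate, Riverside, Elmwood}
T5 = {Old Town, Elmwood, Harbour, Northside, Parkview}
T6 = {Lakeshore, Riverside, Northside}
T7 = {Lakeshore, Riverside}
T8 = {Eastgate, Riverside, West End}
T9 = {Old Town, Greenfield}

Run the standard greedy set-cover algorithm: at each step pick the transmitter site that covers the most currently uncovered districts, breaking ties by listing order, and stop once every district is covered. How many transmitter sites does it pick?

4

Pick 1: T1 covers 6 new districts (Eastgate, Market, Harbour, Greenfield, Parkview, Midtown).
Pick 2: T4 covers 4 new districts (Old Town, Lakeshore, Riverside, Elmwood).
Pick 3: T2 covers 1 new districts (West End).
Pick 4: T5 covers 1 new districts (Northside).
Greedy uses 4 transmitter sites. (The true minimum is 3.)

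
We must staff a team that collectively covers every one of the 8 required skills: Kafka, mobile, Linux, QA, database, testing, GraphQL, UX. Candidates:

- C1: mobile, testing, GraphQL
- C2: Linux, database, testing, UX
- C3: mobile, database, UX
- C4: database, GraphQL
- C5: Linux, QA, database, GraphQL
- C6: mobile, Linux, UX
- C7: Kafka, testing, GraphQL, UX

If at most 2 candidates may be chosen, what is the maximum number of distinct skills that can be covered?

Choosing C5, C7 covers {Kafka, Linux, QA, database, testing, GraphQL, UX} — 7 skills.
No choice of 2 candidates does better; here mobile is left uncovered.

7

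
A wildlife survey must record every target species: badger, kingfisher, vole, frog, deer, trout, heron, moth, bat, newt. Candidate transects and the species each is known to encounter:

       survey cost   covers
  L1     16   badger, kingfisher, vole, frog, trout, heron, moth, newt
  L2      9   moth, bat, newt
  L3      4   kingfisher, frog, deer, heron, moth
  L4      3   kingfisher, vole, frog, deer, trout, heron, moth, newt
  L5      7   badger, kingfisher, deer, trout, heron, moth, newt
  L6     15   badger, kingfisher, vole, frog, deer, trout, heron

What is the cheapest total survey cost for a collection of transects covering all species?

L2, L4, L5 cover every species at survey cost 9 + 3 + 7 = 19.
Any cover uses at least 2 transects; among all covering selections none totals below 19.

19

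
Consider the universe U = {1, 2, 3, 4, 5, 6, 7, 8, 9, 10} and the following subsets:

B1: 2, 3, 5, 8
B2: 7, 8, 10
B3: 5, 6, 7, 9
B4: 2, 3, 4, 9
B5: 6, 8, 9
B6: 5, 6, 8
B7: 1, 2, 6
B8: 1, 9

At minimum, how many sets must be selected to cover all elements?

4

B1, B2, B4, B7 together cover {1, 2, 3, 4, 5, 6, 7, 8, 9, 10} — every element.
No 3 of the 8 sets cover everything (all 56 triples fall short), so 4 is minimum.
Greedy (largest uncovered first) would take B1, B3, B2, B4, B7 — 5 sets — but 4 suffice.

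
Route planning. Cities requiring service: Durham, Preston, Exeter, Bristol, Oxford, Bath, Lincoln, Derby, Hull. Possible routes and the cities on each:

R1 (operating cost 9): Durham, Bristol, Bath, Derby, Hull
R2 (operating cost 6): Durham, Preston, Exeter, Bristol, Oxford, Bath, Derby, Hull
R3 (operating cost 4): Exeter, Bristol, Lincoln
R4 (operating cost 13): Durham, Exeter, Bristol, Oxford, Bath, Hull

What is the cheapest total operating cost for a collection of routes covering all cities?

10

R2, R3 cover every city at operating cost 6 + 4 = 10.
Any cover uses at least 2 routes; among all covering selections none totals below 10.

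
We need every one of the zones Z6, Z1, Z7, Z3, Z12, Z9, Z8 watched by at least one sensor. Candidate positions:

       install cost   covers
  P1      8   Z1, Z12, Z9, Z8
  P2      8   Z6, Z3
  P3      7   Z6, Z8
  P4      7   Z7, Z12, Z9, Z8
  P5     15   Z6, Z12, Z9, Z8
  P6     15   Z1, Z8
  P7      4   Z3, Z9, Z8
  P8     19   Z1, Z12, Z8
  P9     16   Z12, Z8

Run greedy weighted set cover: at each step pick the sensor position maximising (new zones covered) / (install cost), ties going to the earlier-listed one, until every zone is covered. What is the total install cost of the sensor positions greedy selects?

Pick 1: P7 adds 3 new (Z3, Z9, Z8) at install cost 4 (ratio 3/4).
Pick 2: P4 adds 2 new (Z7, Z12) at install cost 7 (ratio 2/7).
Pick 3: P3 adds 1 new (Z6) at install cost 7 (ratio 1/7).
Pick 4: P1 adds 1 new (Z1) at install cost 8 (ratio 1/8).
Greedy total install cost: 4 + 7 + 7 + 8 = 26. (The true optimum is 23, so greedy overshoots here.)

26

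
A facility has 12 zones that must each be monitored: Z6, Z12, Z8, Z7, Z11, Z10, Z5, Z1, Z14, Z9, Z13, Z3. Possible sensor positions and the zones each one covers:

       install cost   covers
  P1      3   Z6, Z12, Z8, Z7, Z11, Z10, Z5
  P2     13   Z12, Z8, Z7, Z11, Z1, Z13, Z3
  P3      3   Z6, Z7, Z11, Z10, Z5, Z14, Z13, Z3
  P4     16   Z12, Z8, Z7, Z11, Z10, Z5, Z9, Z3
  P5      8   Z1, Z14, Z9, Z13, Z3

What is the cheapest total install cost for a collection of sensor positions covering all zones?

11

P1, P5 cover every zone at install cost 3 + 8 = 11.
Any cover uses at least 2 sensor positions; among all covering selections none totals below 11.
Greedy by coverage-per-install cost would pick P3, P1, P5 for 14 — worse than the optimum 11.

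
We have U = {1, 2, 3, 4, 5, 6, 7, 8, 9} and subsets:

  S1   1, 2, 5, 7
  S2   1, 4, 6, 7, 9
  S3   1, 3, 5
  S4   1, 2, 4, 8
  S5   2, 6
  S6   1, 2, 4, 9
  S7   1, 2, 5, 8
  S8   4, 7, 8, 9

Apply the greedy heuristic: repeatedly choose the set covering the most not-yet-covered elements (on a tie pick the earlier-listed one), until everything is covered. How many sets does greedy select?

3

Pick 1: S2 covers 5 new elements (1, 4, 6, 7, 9).
Pick 2: S7 covers 3 new elements (2, 5, 8).
Pick 3: S3 covers 1 new elements (3).
Greedy uses 3 sets.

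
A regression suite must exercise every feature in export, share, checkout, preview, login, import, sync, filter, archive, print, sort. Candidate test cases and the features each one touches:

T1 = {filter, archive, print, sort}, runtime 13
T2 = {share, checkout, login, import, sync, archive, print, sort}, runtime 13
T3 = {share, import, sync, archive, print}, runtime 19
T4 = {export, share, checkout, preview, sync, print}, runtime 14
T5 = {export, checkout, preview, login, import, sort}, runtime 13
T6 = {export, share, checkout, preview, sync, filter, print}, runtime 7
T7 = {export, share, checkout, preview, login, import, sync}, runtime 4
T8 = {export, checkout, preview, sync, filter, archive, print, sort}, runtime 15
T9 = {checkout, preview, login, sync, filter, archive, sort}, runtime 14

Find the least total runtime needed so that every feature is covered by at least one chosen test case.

17

T1, T7 cover every feature at runtime 13 + 4 = 17.
Any cover uses at least 2 test cases; among all covering selections none totals below 17.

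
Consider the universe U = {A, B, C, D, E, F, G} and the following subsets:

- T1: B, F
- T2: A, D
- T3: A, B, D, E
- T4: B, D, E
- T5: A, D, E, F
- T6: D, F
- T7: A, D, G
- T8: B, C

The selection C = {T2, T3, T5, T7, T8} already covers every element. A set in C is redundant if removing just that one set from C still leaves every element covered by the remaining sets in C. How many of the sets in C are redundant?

Drop T2: the rest still cover every element — redundant.
Drop T3: the rest still cover every element — redundant.
Drop T5: F uncovered — not redundant.
Drop T7: G uncovered — not redundant.
Drop T8: C uncovered — not redundant.
2 redundant: T2, T3.

2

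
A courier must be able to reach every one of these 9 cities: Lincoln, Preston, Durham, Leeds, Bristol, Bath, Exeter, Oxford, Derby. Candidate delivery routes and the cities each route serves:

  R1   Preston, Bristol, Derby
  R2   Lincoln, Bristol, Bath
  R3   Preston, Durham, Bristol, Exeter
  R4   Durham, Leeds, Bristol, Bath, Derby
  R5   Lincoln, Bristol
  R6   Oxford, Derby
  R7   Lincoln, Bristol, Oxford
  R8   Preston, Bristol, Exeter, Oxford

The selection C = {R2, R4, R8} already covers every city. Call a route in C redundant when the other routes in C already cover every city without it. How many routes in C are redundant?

Drop R2: Lincoln uncovered — not redundant.
Drop R4: Durham, Leeds, Derby uncovered — not redundant.
Drop R8: Preston, Exeter, Oxford uncovered — not redundant.
None of the routes in C is redundant.

0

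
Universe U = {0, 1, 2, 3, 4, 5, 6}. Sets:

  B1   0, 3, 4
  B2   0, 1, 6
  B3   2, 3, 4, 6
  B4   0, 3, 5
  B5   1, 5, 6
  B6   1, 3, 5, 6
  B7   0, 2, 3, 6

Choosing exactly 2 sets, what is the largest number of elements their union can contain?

6

Choosing B1, B5 covers {0, 1, 3, 4, 5, 6} — 6 elements.
No choice of 2 sets does better; here 2 is left uncovered.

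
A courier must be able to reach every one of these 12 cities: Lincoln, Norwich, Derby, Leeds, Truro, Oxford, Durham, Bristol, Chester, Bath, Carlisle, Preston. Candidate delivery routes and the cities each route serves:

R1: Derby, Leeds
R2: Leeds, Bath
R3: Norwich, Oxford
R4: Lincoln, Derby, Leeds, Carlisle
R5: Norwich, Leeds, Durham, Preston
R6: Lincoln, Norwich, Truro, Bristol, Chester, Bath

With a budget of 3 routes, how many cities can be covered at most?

11

Choosing R4, R5, R6 covers {Lincoln, Norwich, Derby, Leeds, Truro, Durham, Bristol, Chester, Bath, Carlisle, Preston} — 11 cities.
No choice of 3 routes does better; here Oxford is left uncovered.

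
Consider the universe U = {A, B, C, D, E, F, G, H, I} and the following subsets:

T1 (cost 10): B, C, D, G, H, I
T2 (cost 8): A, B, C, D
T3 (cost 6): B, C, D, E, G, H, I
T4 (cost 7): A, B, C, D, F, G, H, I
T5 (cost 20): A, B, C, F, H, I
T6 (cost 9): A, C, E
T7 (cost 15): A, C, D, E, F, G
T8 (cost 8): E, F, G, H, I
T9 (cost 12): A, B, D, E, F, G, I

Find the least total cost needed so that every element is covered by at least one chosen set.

13

T3, T4 cover every element at cost 6 + 7 = 13.
Any cover uses at least 2 sets; among all covering selections none totals below 13.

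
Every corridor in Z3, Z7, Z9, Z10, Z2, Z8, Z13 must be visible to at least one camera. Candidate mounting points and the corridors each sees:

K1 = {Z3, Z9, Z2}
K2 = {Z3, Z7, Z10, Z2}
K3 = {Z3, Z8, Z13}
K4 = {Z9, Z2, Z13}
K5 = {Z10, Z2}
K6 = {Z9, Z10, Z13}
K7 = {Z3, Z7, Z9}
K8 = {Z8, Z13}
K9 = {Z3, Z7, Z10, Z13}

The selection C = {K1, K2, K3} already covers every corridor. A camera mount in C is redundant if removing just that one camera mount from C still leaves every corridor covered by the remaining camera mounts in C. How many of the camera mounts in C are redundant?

Drop K1: Z9 uncovered — not redundant.
Drop K2: Z7, Z10 uncovered — not redundant.
Drop K3: Z8, Z13 uncovered — not redundant.
None of the camera mounts in C is redundant.

0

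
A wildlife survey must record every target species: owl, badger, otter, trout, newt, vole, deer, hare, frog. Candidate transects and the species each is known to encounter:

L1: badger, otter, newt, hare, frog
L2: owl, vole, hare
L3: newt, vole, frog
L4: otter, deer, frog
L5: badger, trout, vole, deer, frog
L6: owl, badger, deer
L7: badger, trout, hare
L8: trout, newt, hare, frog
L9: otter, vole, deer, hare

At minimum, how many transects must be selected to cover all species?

L1, L2, L5 together cover {owl, badger, otter, trout, newt, vole, deer, hare, frog} — every species.
No 2 of the 9 transects cover everything (all 36 pairs fall short), so 3 is minimum.

3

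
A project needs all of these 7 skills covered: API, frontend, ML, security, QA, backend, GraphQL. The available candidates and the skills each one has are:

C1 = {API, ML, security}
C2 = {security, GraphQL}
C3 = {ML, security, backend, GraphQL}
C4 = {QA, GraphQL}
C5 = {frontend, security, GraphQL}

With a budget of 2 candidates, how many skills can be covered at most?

5

Choosing C1, C3 covers {API, ML, security, backend, GraphQL} — 5 skills.
No choice of 2 candidates does better; here frontend, QA are left uncovered.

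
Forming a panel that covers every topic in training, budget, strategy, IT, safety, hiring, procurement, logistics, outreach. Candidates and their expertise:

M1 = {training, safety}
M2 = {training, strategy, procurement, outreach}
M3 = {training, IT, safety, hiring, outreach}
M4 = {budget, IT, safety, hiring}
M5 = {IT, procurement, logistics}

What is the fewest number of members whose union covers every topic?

3

M2, M4, M5 together cover {training, budget, strategy, IT, safety, hiring, procurement, logistics, outreach} — every topic.
No 2 of the 5 members cover everything (all 10 pairs fall short), so 3 is minimum.
Greedy (largest uncovered first) would take M3, M2, M4, M5 — 4 members — but 3 suffice.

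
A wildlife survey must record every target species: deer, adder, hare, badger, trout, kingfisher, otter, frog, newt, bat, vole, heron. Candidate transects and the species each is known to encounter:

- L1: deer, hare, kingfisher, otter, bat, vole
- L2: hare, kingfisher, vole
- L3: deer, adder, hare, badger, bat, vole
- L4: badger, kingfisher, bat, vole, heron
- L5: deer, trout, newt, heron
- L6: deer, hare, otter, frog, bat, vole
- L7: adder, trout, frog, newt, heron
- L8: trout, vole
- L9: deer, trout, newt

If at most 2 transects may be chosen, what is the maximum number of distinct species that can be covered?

11

Choosing L1, L7 covers {deer, adder, hare, trout, kingfisher, otter, frog, newt, bat, vole, heron} — 11 species.
No choice of 2 transects does better; here badger is left uncovered.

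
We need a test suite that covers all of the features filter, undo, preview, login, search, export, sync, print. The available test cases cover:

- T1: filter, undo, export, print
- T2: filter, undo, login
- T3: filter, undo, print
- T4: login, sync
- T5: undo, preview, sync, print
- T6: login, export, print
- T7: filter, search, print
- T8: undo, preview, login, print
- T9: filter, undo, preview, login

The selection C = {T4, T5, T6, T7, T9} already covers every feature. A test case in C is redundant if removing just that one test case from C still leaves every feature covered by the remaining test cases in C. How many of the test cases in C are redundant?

3

Drop T4: the rest still cover every feature — redundant.
Drop T5: the rest still cover every feature — redundant.
Drop T6: export uncovered — not redundant.
Drop T7: search uncovered — not redundant.
Drop T9: the rest still cover every feature — redundant.
3 redundant: T4, T5, T9.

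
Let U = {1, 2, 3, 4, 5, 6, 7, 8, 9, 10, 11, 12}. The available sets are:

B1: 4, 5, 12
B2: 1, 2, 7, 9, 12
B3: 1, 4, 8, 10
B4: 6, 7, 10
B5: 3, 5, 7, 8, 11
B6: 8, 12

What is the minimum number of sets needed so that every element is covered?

B1, B2, B4, B5 together cover {1, 2, 3, 4, 5, 6, 7, 8, 9, 10, 11, 12} — every element.
No 3 of the 6 sets cover everything (all 20 triples fall short), so 4 is minimum.

4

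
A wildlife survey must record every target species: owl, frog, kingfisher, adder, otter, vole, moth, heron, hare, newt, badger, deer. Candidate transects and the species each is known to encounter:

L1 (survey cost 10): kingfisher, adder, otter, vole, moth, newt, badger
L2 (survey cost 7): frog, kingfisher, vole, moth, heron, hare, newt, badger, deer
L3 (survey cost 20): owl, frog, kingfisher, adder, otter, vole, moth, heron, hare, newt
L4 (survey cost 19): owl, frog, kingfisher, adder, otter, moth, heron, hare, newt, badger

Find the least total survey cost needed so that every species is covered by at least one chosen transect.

L2, L4 cover every species at survey cost 7 + 19 = 26.
Any cover uses at least 2 transects; among all covering selections none totals below 26.

26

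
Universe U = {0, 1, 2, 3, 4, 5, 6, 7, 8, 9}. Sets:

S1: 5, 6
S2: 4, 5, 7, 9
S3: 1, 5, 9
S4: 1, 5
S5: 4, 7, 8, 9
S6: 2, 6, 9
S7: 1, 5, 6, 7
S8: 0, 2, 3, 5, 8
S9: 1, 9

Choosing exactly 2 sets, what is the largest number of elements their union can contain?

8

Choosing S2, S8 covers {0, 2, 3, 4, 5, 7, 8, 9} — 8 elements.
No choice of 2 sets does better; here 1, 6 are left uncovered.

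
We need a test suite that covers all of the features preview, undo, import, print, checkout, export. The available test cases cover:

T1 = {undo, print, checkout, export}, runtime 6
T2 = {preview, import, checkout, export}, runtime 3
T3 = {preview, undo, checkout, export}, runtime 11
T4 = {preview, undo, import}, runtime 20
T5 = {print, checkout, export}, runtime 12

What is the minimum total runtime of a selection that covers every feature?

9

T1, T2 cover every feature at runtime 6 + 3 = 9.
Any cover uses at least 2 test cases; among all covering selections none totals below 9.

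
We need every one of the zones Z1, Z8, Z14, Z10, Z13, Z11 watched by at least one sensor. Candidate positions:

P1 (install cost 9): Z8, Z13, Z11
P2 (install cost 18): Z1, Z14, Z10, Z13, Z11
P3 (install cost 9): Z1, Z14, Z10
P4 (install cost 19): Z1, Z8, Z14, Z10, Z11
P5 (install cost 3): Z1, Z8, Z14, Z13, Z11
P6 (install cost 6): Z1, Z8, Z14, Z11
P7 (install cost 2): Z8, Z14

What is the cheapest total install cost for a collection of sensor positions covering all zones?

P3, P5 cover every zone at install cost 9 + 3 = 12.
Any cover uses at least 2 sensor positions; among all covering selections none totals below 12.

12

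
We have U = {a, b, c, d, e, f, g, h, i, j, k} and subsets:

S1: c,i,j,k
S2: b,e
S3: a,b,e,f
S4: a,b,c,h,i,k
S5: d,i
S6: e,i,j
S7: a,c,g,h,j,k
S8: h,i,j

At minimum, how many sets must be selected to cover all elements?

S3, S5, S7 together cover {a, b, c, d, e, f, g, h, i, j, k} — every element.
No 2 of the 8 sets cover everything (all 28 pairs fall short), so 3 is minimum.
Greedy (largest uncovered first) would take S4, S3, S7, S5 — 4 sets — but 3 suffice.

3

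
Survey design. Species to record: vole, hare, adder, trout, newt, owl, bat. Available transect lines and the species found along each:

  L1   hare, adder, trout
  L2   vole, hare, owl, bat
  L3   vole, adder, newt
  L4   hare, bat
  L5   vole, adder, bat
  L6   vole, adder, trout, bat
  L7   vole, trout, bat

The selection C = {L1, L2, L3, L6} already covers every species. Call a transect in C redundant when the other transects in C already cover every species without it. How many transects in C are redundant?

Drop L1: the rest still cover every species — redundant.
Drop L2: owl uncovered — not redundant.
Drop L3: newt uncovered — not redundant.
Drop L6: the rest still cover every species — redundant.
2 redundant: L1, L6.

2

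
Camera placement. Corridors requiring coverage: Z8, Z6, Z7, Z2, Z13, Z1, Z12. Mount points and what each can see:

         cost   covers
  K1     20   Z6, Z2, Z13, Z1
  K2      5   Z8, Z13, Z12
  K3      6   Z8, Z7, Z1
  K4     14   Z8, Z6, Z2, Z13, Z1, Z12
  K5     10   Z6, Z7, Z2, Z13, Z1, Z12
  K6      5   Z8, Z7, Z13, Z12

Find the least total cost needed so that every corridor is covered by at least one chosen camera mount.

15

K2, K5 cover every corridor at cost 5 + 10 = 15.
Any cover uses at least 2 camera mounts; among all covering selections none totals below 15.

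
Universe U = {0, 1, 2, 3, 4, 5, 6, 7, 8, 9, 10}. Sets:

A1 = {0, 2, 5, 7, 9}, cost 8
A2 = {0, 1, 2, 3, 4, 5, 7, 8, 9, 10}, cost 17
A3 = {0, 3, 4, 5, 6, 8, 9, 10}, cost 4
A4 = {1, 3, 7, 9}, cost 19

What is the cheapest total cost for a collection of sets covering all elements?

A2, A3 cover every element at cost 17 + 4 = 21.
Any cover uses at least 2 sets; among all covering selections none totals below 21.
Greedy by coverage-per-cost would pick A3, A1, A2 for 29 — worse than the optimum 21.

21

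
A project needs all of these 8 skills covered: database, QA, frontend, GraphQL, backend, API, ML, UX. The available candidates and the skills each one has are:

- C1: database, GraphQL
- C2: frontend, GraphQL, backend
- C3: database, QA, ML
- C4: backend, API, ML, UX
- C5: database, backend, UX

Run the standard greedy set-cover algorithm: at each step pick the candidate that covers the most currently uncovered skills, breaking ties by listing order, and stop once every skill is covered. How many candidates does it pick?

4

Pick 1: C4 covers 4 new skills (backend, API, ML, UX).
Pick 2: C1 covers 2 new skills (database, GraphQL).
Pick 3: C2 covers 1 new skills (frontend).
Pick 4: C3 covers 1 new skills (QA).
Greedy uses 4 candidates. (The true minimum is 3.)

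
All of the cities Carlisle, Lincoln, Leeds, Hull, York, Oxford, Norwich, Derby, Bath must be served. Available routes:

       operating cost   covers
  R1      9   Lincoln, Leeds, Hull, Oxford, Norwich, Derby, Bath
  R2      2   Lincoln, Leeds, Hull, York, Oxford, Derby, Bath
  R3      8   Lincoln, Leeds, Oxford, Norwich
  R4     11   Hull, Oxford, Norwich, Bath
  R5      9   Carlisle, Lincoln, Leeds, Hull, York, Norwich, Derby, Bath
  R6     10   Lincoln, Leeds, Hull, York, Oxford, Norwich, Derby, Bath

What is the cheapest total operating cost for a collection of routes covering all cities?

11

R2, R5 cover every city at operating cost 2 + 9 = 11.
Any cover uses at least 2 routes; among all covering selections none totals below 11.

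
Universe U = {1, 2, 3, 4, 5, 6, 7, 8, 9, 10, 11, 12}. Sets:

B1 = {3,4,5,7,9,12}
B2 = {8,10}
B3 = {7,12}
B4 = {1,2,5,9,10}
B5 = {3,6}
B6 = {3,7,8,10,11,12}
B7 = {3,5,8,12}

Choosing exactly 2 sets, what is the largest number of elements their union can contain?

Choosing B4, B6 covers {1, 2, 3, 5, 7, 8, 9, 10, 11, 12} — 10 elements.
No choice of 2 sets does better; here 4, 6 are left uncovered.

10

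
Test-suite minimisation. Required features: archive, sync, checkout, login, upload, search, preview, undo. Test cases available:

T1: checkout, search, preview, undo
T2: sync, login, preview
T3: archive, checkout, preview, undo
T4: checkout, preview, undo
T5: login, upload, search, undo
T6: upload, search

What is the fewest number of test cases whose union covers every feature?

3

T2, T3, T5 together cover {archive, sync, checkout, login, upload, search, preview, undo} — every feature.
No 2 of the 6 test cases cover everything (all 15 pairs fall short), so 3 is minimum.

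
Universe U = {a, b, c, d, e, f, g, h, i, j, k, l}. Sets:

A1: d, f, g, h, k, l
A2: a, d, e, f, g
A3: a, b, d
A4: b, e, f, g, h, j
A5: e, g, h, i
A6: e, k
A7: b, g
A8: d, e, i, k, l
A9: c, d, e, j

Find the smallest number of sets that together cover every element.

4

A1, A3, A5, A9 together cover {a, b, c, d, e, f, g, h, i, j, k, l} — every element.
No 3 of the 9 sets cover everything (all 84 triples fall short), so 4 is minimum.
Greedy (largest uncovered first) would take A1, A4, A2, A5, A9 — 5 sets — but 4 suffice.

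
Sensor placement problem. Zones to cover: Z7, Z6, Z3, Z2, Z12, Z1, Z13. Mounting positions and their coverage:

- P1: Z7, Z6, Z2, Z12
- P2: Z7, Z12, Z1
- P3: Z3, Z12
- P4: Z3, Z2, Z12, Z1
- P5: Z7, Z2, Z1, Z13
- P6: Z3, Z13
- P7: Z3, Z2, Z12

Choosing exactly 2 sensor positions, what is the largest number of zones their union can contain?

Choosing P1, P4 covers {Z7, Z6, Z3, Z2, Z12, Z1} — 6 zones.
No choice of 2 sensor positions does better; here Z13 is left uncovered.

6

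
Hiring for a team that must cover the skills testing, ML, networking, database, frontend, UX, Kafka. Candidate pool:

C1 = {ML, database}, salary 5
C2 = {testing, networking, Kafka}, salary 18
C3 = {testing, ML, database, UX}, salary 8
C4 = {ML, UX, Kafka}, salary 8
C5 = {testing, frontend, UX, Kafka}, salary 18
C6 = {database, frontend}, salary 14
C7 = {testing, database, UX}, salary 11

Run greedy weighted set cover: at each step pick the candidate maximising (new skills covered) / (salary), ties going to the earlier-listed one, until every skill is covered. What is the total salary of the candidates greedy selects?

48

Pick 1: C3 adds 4 new (testing, ML, database, UX) at salary 8 (ratio 4/8).
Pick 2: C4 adds 1 new (Kafka) at salary 8 (ratio 1/8).
Pick 3: C6 adds 1 new (frontend) at salary 14 (ratio 1/14).
Pick 4: C2 adds 1 new (networking) at salary 18 (ratio 1/18).
Greedy total salary: 8 + 8 + 14 + 18 = 48. (The true optimum is 40, so greedy overshoots here.)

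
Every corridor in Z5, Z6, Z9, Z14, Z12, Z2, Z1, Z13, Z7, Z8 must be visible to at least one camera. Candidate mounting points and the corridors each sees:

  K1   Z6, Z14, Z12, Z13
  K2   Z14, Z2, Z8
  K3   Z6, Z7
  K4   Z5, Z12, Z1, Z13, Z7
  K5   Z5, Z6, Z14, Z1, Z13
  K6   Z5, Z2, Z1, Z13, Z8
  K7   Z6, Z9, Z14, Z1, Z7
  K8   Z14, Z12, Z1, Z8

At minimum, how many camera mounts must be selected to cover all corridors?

3

K1, K6, K7 together cover {Z5, Z6, Z9, Z14, Z12, Z2, Z1, Z13, Z7, Z8} — every corridor.
No 2 of the 8 camera mounts cover everything (all 28 pairs fall short), so 3 is minimum.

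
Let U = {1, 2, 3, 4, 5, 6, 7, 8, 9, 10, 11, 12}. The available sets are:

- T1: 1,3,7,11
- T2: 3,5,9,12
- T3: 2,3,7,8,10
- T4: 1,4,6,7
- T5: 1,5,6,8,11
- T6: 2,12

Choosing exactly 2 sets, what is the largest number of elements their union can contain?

9

Choosing T3, T5 covers {1, 2, 3, 5, 6, 7, 8, 10, 11} — 9 elements.
No choice of 2 sets does better; here 4, 9, 12 are left uncovered.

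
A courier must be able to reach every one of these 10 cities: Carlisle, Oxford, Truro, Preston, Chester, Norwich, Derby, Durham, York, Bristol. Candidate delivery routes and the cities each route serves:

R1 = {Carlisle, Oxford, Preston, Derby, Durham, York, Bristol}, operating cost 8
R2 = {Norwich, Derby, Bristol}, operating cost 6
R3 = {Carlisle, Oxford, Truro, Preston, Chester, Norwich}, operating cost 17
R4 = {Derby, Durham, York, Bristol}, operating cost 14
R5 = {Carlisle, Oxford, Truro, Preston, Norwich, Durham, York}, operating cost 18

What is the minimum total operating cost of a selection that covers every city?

25

R1, R3 cover every city at operating cost 8 + 17 = 25.
Any cover uses at least 2 routes; among all covering selections none totals below 25.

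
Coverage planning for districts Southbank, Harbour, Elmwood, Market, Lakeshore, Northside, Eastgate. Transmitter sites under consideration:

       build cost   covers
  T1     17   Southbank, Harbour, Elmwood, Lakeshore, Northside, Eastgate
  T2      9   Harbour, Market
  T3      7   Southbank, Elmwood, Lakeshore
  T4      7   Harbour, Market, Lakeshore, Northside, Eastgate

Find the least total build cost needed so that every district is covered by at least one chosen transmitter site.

T3, T4 cover every district at build cost 7 + 7 = 14.
Any cover uses at least 2 transmitter sites; among all covering selections none totals below 14.

14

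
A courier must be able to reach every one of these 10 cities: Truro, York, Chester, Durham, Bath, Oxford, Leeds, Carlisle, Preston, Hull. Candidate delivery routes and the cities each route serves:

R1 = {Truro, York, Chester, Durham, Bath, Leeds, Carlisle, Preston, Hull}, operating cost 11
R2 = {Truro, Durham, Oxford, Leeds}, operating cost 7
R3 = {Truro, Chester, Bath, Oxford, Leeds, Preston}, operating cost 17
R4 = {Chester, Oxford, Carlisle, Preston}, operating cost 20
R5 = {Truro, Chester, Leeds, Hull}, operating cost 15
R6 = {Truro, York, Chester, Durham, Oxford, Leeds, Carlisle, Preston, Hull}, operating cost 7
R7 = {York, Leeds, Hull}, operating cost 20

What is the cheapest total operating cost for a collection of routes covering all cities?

R1, R2 cover every city at operating cost 11 + 7 = 18.
Any cover uses at least 2 routes; among all covering selections none totals below 18.

18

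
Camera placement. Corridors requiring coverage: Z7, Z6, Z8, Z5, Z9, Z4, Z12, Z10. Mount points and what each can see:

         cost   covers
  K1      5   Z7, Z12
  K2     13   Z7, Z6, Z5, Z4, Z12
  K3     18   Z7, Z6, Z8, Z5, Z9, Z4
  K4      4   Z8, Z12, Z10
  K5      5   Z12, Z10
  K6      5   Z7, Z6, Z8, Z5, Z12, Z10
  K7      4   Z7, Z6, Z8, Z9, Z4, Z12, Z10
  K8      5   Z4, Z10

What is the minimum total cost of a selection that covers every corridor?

K6, K7 cover every corridor at cost 5 + 4 = 9.
Any cover uses at least 2 camera mounts; among all covering selections none totals below 9.

9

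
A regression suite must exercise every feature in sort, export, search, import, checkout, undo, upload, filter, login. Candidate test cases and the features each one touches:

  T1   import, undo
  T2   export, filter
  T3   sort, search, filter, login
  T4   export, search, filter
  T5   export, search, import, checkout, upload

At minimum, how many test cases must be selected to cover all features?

T1, T3, T5 together cover {sort, export, search, import, checkout, undo, upload, filter, login} — every feature.
No 2 of the 5 test cases cover everything (all 10 pairs fall short), so 3 is minimum.

3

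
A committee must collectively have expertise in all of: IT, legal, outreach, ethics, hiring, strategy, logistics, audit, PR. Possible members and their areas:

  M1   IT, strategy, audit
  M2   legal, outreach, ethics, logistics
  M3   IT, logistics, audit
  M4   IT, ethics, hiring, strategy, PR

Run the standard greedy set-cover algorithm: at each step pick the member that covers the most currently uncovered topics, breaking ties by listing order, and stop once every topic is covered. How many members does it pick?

Pick 1: M4 covers 5 new topics (IT, ethics, hiring, strategy, PR).
Pick 2: M2 covers 3 new topics (legal, outreach, logistics).
Pick 3: M1 covers 1 new topics (audit).
Greedy uses 3 members.

3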